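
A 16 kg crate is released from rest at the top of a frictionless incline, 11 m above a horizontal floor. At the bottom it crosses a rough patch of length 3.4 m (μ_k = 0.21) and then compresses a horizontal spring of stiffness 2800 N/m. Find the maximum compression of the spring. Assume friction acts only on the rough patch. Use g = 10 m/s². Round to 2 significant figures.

Initial energy: E₁ = mgh = (16)(10)(11) = 1760.0 J
Friction removes W_f = μ_k mg d = (0.21)(16)(10)(3.4) = 114.2 J
Energy reaching the spring: E = 1760.0 − 114.2 = 1645.8 J
At max compression ½kx² = E ⇒ x = √(2E/k) = √(2 × 1645.8/2800) = 1.084 m

x = 1.1 m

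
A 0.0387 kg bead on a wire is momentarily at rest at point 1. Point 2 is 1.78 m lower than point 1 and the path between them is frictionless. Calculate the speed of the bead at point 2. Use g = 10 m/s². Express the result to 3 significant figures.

v = 5.97 m/s

Equating total energy at the two states: mgh = ½mv²
The mass cancels from both sides.
v = √(2gh) = √(2 × 10 × 1.78) = √35.600 = 5.967 m/s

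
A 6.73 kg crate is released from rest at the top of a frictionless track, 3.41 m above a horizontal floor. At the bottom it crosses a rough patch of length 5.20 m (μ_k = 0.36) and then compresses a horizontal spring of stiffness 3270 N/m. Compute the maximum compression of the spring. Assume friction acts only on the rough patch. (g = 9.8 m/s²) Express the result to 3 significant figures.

x = 0.249 m

Initial energy: E₁ = mgh = (6.73)(9.8)(3.41) = 224.90 J
Friction removes W_f = μ_k mg d = (0.36)(6.73)(9.8)(5.20) = 123.5 J
Energy reaching the spring: E = 224.90 − 123.5 = 101.44 J
At max compression ½kx² = E ⇒ x = √(2E/k) = √(2 × 101.44/3270) = 0.2491 m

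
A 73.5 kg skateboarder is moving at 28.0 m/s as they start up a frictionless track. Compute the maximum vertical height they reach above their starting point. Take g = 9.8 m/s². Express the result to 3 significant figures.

h = 40.0 m

By energy conservation, ½mv² = mgh
h = v²/(2g) = 28.0²/(2 × 9.8) = 40.00 m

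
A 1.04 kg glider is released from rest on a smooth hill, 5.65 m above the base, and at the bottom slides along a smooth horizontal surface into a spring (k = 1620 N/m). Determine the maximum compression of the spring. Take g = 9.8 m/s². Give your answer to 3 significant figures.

x = 0.267 m

Gravitational PE at the top equals spring PE at max compression: mgh = ½kx²
x = √(2mgh/k) = √(2 × 1.04 × 9.8 × 5.65 / 1620) = 0.2666 m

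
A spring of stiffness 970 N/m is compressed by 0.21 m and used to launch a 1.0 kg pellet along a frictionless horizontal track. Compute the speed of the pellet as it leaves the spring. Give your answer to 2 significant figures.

v = 6.5 m/s

Conservation of energy: ½kx² = ½mv²
v = x√(k/m) = 0.21 × √(970/1.0) = 6.540 m/s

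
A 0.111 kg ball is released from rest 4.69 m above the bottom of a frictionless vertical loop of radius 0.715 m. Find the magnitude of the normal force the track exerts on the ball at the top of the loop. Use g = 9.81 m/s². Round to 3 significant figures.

Energy from release to top (height 2r): mgh = ½mv_top² + mg(2r)
v_top² = 2g(h − 2r) = 2(9.81)(4.69 − 1.430) = 63.961 m²/s²
At the top, both N and weight point toward the centre: N + mg = mv_top²/r
N = m(v_top²/r − g) = 0.111(63.961/0.715 − 9.81) = 8.841 N

N = 8.84 N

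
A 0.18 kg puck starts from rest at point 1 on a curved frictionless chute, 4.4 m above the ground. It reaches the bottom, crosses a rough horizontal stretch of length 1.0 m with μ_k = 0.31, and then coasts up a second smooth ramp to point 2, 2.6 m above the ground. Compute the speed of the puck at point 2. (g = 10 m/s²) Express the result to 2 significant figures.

Energy at 1: mgh₁ = (0.18)(10)(4.4) = 7.9200 J
Friction loss: W_f = μ_k mg d = 0.5580 J
At 2: ½mv² + mgh₂ = mgh₁ − W_f
½mv² = 7.9200 − 0.5580 − 4.6800 = 2.6820 J
v = √(2 × 2.6820/0.18) = 5.459 m/s

v = 5.5 m/s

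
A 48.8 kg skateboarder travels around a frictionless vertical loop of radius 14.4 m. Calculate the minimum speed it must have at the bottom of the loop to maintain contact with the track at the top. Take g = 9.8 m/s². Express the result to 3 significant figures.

At the top: mg = mv_top²/r ⇒ v_top² = gr = 141.1 m²/s²
Energy from bottom to top (height 2r): ½mv_bot² = ½mv_top² + mg(2r)
v_bot² = gr + 4gr = 5gr = 705.6
v_bot = √(5gr) = 26.56 m/s

v = 26.6 m/s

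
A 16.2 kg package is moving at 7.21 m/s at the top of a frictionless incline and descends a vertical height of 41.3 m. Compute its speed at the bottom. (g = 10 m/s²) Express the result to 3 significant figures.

Equating total energy at the two states: ½mv₀² + mgh = ½mv²
v² = v₀² + 2gh = (7.21)² + 2(10)(41.3) = 877.98
v = √877.98 = 29.63 m/s

v = 29.6 m/s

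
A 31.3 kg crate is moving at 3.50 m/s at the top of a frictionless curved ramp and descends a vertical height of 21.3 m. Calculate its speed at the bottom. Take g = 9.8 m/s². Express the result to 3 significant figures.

Energy conservation between the two points: ½mv₀² + mgh = ½mv²
v² = v₀² + 2gh = (3.50)² + 2(9.8)(21.3) = 429.73
v = √429.73 = 20.73 m/s

v = 20.7 m/s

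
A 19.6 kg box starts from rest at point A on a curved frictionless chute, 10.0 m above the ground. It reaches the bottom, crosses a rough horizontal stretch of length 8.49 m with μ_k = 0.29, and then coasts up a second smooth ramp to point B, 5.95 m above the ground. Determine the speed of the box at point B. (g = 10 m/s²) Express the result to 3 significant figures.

Energy at A: mgh₁ = (19.6)(10)(10.0) = 1960.0 J
Friction loss: W_f = μ_k mg d = 482.6 J
At B: ½mv² + mgh₂ = mgh₁ − W_f
½mv² = 1960.0 − 482.6 − 1166.2 = 311.23 J
v = √(2 × 311.23/19.6) = 5.635 m/s

v = 5.64 m/s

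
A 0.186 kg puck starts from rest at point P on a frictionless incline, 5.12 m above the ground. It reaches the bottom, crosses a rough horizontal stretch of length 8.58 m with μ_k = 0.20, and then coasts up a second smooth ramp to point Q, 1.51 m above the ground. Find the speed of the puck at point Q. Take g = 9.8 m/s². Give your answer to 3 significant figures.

v = 6.09 m/s

Energy at P: mgh₁ = (0.186)(9.8)(5.12) = 9.3327 J
Friction loss: W_f = μ_k mg d = 3.128 J
At Q: ½mv² + mgh₂ = mgh₁ − W_f
½mv² = 9.3327 − 3.128 − 2.7524 = 3.4524 J
v = √(2 × 3.4524/0.186) = 6.093 m/s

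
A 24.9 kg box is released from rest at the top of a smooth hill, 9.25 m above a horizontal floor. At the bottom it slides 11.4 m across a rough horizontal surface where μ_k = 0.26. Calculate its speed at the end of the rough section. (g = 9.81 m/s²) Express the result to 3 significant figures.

Energy at the top = energy at the end + work done against friction:
mgh = ½mv² + μ_k m g d
W_f = μ_k mg d = (0.26)(24.9)(9.81)(11.4) = 724.0 J
½mv² = mgh − W_f = 2259.5 − 724.0 = 1535.5 J
v = √(2 × 1535.5/24.9) = 11.11 m/s

v = 11.1 m/s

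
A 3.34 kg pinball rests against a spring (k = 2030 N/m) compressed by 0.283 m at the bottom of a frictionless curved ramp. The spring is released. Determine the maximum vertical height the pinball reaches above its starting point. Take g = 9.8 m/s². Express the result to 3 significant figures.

All spring PE becomes gravitational PE at the highest point: ½kx² = mgh
h = kx²/(2mg) = (2030)(0.283)²/(2 × 3.34 × 9.8) = 2.484 m

h = 2.48 m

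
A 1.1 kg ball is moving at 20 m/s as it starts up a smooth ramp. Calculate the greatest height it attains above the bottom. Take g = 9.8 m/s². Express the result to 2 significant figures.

Setting KE at the bottom equal to PE gained: ½mv² = mgh
h = v²/(2g) = 20²/(2 × 9.8) = 20.41 m

h = 20 m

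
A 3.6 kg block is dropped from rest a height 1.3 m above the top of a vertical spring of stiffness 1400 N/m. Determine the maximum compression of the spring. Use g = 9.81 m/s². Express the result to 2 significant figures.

Let x be the compression. The total drop is H + x, and the block is instantaneously at rest at max compression, so energy conservation gives:
mg(H + x) = ½kx²
½(1400)x² − (3.6)(9.81)x − (3.6)(9.81)(1.3) = 0
700.0x² − 35.32x − 45.91 = 0
x = [35.32 + √(1247 + 128550)]/(2 × 700.0) = 0.2826 m

x = 0.28 m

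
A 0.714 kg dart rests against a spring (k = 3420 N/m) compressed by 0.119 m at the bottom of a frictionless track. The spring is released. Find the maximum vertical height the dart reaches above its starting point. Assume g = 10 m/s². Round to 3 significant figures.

All spring PE becomes gravitational PE at the highest point: ½kx² = mgh
h = kx²/(2mg) = (3420)(0.119)²/(2 × 0.714 × 10) = 3.391 m

h = 3.39 m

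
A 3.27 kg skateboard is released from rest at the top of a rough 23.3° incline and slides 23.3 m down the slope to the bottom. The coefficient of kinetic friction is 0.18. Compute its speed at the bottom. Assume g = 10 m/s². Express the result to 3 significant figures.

Work–energy: mg(L sinθ) − μ_k(mg cosθ)L = ½mv²
mgh = mgL sinθ = (3.27)(10)(23.3)sin23.3° = 301.37 J
W_f = μ_k mg cosθ · L = (0.18)(3.27)(10)cos23.3°·23.3 = 126.0 J
½mv² = 301.37 − 126.0 = 175.41 J
v = √(2 × 175.41/3.27) = 10.36 m/s

v = 10.4 m/s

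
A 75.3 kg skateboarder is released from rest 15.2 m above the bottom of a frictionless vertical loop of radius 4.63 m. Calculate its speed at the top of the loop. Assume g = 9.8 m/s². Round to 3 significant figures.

Energy conservation: mgh = ½mv_top² + mg(2r)
v_top² = 2g(h − 2r) = 2(9.8)(15.2 − 9.260) = 116.4
v_top = 10.79 m/s

v = 10.8 m/s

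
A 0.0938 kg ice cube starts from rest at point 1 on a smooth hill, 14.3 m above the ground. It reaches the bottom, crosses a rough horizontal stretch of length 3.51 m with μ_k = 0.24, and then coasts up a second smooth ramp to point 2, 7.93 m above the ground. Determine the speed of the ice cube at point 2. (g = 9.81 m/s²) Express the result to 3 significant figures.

v = 10.4 m/s

Energy at 1: mgh₁ = (0.0938)(9.81)(14.3) = 13.159 J
Friction loss: W_f = μ_k mg d = 0.7752 J
At 2: ½mv² + mgh₂ = mgh₁ − W_f
½mv² = 13.159 − 0.7752 − 7.2970 = 5.0864 J
v = √(2 × 5.0864/0.0938) = 10.41 m/s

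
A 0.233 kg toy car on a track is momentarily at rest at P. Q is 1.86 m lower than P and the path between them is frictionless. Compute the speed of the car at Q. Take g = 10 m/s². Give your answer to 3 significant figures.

v = 6.10 m/s

By conservation of mechanical energy, mgh = ½mv²
The mass cancels from both sides.
v = √(2gh) = √(2 × 10 × 1.86) = √37.200 = 6.099 m/s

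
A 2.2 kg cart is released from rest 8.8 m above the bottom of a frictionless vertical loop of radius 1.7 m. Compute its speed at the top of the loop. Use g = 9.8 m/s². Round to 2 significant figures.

Energy conservation: mgh = ½mv_top² + mg(2r)
v_top² = 2g(h − 2r) = 2(9.8)(8.8 − 3.400) = 105.8
v_top = 10.29 m/s

v = 10 m/s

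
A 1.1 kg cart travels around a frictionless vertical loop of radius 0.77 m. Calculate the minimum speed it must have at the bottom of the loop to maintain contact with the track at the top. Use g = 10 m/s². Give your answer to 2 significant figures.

v = 6.2 m/s

At the top: mg = mv_top²/r ⇒ v_top² = gr = 7.700 m²/s²
Energy from bottom to top (height 2r): ½mv_bot² = ½mv_top² + mg(2r)
v_bot² = gr + 4gr = 5gr = 38.50
v_bot = √(5gr) = 6.205 m/s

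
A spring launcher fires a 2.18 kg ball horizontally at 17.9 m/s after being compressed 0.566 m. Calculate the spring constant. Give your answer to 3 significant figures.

Energy stored in the spring equals the launch KE: ½kx² = ½mv²
k = mv²/x² = (2.18)(17.9)²/(0.566)² = 2180 N/m

k = 2180 N/m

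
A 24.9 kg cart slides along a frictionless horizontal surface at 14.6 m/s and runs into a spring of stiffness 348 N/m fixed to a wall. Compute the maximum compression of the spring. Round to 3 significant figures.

All KE is stored as spring PE at maximum compression: ½mv² = ½kx²
x = v√(m/k) = 14.6 × √(24.9/348) = 3.905 m

x = 3.91 m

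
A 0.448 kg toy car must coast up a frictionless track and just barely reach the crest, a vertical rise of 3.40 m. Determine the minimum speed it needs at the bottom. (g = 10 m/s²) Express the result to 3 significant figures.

At the top it is momentarily at rest, so all KE converts to PE: ½mv² = mgh
v = √(2gh) = √(2 × 10 × 3.40) = 8.246 m/s

v = 8.25 m/s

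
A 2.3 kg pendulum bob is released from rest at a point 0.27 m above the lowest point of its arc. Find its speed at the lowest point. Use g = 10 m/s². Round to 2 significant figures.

v = 2.3 m/s

Equating total energy at the two states: mgh = ½mv²
v = √(2gh) = √(2 × 10 × 0.27) = √5.4000 = 2.324 m/s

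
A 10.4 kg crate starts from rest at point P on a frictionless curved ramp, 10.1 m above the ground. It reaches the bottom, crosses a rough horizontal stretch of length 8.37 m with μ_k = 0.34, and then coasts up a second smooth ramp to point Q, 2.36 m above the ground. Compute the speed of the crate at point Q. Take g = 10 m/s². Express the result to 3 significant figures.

Energy at P: mgh₁ = (10.4)(10)(10.1) = 1050.4 J
Friction loss: W_f = μ_k mg d = 296.0 J
At Q: ½mv² + mgh₂ = mgh₁ − W_f
½mv² = 1050.4 − 296.0 − 245.44 = 509.00 J
v = √(2 × 509.00/10.4) = 9.894 m/s

v = 9.89 m/s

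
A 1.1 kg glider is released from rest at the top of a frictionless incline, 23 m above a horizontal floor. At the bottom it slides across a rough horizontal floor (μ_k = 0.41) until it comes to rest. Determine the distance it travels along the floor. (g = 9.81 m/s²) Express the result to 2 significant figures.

d = 56 m

Energy bookkeeping (friction removes W_f = μ_k N d):
At rest all PE has been dissipated by friction: mgh = μ_k m g d
d = h/μ_k = 23/0.41 = 56.10 m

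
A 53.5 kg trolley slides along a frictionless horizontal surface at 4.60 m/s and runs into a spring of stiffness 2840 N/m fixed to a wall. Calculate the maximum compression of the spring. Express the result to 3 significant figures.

x = 0.631 m

At max compression the trolley is momentarily at rest: ½mv² = ½kx²
x = v√(m/k) = 4.60 × √(53.5/2840) = 0.6314 m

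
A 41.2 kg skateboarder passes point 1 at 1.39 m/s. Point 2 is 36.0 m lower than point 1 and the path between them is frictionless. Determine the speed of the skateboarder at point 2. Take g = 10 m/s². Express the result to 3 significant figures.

v = 26.9 m/s

Equating total energy at the two states: ½mv₀² + mgh = ½mv²
v² = v₀² + 2gh = (1.39)² + 2(10)(36.0) = 721.93
v = √721.93 = 26.87 m/s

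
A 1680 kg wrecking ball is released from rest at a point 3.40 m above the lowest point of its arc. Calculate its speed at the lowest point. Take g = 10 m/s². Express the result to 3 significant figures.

v = 8.25 m/s

Equating total energy at the two states: mgh = ½mv²
The mass cancels from both sides.
v = √(2gh) = √(2 × 10 × 3.40) = √68.000 = 8.246 m/s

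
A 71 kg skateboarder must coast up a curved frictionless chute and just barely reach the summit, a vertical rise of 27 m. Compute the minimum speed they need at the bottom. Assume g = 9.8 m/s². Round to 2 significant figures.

v = 23 m/s

At the top they are momentarily at rest, so all KE converts to PE: ½mv² = mgh
v = √(2gh) = √(2 × 9.8 × 27) = 23.00 m/s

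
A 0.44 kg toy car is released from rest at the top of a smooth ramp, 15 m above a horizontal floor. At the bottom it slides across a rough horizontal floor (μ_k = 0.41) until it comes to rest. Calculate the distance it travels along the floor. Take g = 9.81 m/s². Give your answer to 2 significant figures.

d = 37 m

Energy bookkeeping (friction removes W_f = μ_k N d):
At rest all PE has been dissipated by friction: mgh = μ_k m g d
d = h/μ_k = 15/0.41 = 36.59 m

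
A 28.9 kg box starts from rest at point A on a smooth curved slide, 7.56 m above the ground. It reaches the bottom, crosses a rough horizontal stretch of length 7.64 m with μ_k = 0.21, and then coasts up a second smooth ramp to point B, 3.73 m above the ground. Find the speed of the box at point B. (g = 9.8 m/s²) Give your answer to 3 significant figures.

v = 6.60 m/s

Energy at A: mgh₁ = (28.9)(9.8)(7.56) = 2141.1 J
Friction loss: W_f = μ_k mg d = 454.4 J
At B: ½mv² + mgh₂ = mgh₁ − W_f
½mv² = 2141.1 − 454.4 − 1056.4 = 630.33 J
v = √(2 × 630.33/28.9) = 6.605 m/s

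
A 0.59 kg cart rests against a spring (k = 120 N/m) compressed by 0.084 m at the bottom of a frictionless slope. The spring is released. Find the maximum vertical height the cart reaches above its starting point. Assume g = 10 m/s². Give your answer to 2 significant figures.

All spring PE becomes gravitational PE at the highest point: ½kx² = mgh
h = kx²/(2mg) = (120)(0.084)²/(2 × 0.59 × 10) = 0.07176 m

h = 0.072 m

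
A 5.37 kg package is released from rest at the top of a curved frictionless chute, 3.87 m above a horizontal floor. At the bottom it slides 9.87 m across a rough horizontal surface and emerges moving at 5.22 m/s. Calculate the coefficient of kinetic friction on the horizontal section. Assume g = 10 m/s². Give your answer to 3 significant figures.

Applying the work–energy principle:
mgh = ½mv² + μ_k m g d
mgh = 207.82 J; ½mv² = 73.162 J
W_f = 207.82 − 73.162 = 134.7 J
μ_k = W_f/(mg·d) = 134.7/(53.70 × 9.87) = 0.2541

μ_k = 0.254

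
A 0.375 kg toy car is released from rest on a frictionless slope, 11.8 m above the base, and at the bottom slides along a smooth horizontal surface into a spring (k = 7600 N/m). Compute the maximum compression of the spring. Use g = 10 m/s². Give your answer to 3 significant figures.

x = 0.108 m

At max compression the car is momentarily at rest: mgh = ½kx²
x = √(2mgh/k) = √(2 × 0.375 × 10 × 11.8 / 7600) = 0.1079 m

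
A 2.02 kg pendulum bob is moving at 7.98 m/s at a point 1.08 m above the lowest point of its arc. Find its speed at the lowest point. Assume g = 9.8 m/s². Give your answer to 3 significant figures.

Equating total energy at the two states: ½mv₀² + mgh = ½mv²
v² = v₀² + 2gh = (7.98)² + 2(9.8)(1.08) = 84.848
v = √84.848 = 9.211 m/s

v = 9.21 m/s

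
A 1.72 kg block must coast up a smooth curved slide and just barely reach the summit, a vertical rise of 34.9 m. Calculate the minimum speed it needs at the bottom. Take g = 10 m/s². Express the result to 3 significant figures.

At the top it is momentarily at rest, so all KE converts to PE: ½mv² = mgh
v = √(2gh) = √(2 × 10 × 34.9) = 26.42 m/s

v = 26.4 m/s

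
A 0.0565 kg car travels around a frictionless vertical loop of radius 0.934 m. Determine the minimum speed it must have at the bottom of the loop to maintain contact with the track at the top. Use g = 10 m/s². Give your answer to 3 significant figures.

v = 6.83 m/s

At the top: mg = mv_top²/r ⇒ v_top² = gr = 9.340 m²/s²
Energy from bottom to top (height 2r): ½mv_bot² = ½mv_top² + mg(2r)
v_bot² = gr + 4gr = 5gr = 46.70
v_bot = √(5gr) = 6.834 m/s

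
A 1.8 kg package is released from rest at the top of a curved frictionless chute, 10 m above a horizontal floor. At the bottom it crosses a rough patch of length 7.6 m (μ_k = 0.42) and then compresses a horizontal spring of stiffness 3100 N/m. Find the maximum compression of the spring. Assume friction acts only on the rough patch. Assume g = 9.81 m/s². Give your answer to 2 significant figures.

x = 0.28 m

Initial energy: E₁ = mgh = (1.8)(9.81)(10) = 176.58 J
Friction removes W_f = μ_k mg d = (0.42)(1.8)(9.81)(7.6) = 56.36 J
Energy reaching the spring: E = 176.58 − 56.36 = 120.22 J
At max compression ½kx² = E ⇒ x = √(2E/k) = √(2 × 120.22/3100) = 0.2785 m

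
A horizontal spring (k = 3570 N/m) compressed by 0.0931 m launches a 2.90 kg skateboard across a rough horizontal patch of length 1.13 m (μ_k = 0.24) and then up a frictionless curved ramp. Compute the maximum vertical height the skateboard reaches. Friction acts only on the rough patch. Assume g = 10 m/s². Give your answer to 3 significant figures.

Spring energy: E₀ = ½kx² = ½(3570)(0.0931)² = 15.472 J
Friction: W_f = μ_k mg d = (0.24)(2.90)(10)(1.13) = 7.865 J
Energy at base of ramp: E = 15.472 − 7.865 = 7.6069 J
At max height all remaining energy is PE: mgh = E ⇒ h = E/(mg) = 7.6069/(2.90 × 10) = 0.2623 m

h = 0.262 m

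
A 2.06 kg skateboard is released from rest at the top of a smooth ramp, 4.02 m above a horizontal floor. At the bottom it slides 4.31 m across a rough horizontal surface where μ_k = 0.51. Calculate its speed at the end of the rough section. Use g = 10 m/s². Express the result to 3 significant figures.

Energy at the top = energy at the end + work done against friction:
mgh = ½mv² + μ_k m g d
W_f = μ_k mg d = (0.51)(2.06)(10)(4.31) = 45.28 J
½mv² = mgh − W_f = 82.812 − 45.28 = 37.531 J
v = √(2 × 37.531/2.06) = 6.036 m/s

v = 6.04 m/s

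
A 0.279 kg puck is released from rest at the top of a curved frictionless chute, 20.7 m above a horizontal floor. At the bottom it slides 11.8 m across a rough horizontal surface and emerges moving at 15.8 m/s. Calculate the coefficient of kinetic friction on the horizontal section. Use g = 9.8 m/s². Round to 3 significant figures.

Energy at the top = energy at the end + work done against friction:
mgh = ½mv² + μ_k m g d
mgh = 56.598 J; ½mv² = 34.825 J
W_f = 56.598 − 34.825 = 21.77 J
μ_k = W_f/(mg·d) = 21.77/(2.734 × 11.8) = 0.6749

μ_k = 0.675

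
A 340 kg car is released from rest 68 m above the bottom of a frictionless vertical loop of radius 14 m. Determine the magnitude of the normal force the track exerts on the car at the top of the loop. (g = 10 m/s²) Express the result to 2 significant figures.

Energy from release to top (height 2r): mgh = ½mv_top² + mg(2r)
v_top² = 2g(h − 2r) = 2(10)(68 − 28.00) = 800.00 m²/s²
At the top, both N and weight point toward the centre: N + mg = mv_top²/r
N = m(v_top²/r − g) = 340(800.00/14 − 10) = 16029 N

N = 16000 N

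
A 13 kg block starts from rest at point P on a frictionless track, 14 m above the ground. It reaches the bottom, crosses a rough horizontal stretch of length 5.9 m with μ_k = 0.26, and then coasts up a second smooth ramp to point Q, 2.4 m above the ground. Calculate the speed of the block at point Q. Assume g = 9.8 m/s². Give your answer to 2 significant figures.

Energy at P: mgh₁ = (13)(9.8)(14) = 1783.6 J
Friction loss: W_f = μ_k mg d = 195.4 J
At Q: ½mv² + mgh₂ = mgh₁ − W_f
½mv² = 1783.6 − 195.4 − 305.76 = 1282.4 J
v = √(2 × 1282.4/13) = 14.05 m/s

v = 14 m/s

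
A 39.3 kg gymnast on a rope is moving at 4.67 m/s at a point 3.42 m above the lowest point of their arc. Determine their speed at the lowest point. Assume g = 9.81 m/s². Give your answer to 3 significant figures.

v = 9.43 m/s

Equating total energy at the two states: ½mv₀² + mgh = ½mv²
The mass cancels from both sides.
v² = v₀² + 2gh = (4.67)² + 2(9.81)(3.42) = 88.909
v = √88.909 = 9.429 m/s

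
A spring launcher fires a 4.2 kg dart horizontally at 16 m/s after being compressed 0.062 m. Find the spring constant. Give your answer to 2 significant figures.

Energy stored in the spring equals the launch KE: ½kx² = ½mv²
k = mv²/x² = (4.2)(16)²/(0.062)² = 279709 N/m

k = 280000 N/m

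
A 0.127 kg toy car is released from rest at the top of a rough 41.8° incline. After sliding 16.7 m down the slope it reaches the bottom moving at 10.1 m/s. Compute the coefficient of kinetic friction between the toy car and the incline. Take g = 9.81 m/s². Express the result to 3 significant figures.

mgh = ½mv² + μ_k (mg cosθ) L, with h = L sinθ
mgL sinθ = 13.868 J; ½mv² = 6.4776 J
W_f = 13.868 − 6.4776 = 7.390 J
μ_k = W_f/(mg cosθ · L) = 7.390/(0.9288 × 16.7) = 0.4765

μ_k = 0.476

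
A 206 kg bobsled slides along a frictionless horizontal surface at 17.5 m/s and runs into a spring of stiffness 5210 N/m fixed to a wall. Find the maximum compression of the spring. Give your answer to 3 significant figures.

x = 3.48 m

At max compression the bobsled is momentarily at rest: ½mv² = ½kx²
x = v√(m/k) = 17.5 × √(206/5210) = 3.480 m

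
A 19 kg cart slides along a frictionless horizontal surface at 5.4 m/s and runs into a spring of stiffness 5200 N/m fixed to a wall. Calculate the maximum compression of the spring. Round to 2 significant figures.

At max compression the cart is momentarily at rest: ½mv² = ½kx²
x = v√(m/k) = 5.4 × √(19/5200) = 0.3264 m

x = 0.33 m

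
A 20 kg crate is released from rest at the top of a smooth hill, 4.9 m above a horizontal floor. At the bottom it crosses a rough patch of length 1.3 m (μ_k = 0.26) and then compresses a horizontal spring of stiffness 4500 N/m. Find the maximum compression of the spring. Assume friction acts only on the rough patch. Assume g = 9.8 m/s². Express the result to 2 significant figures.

Initial energy: E₁ = mgh = (20)(9.8)(4.9) = 960.40 J
Friction removes W_f = μ_k mg d = (0.26)(20)(9.8)(1.3) = 66.25 J
Energy reaching the spring: E = 960.40 − 66.25 = 894.15 J
At max compression ½kx² = E ⇒ x = √(2E/k) = √(2 × 894.15/4500) = 0.6304 m

x = 0.63 m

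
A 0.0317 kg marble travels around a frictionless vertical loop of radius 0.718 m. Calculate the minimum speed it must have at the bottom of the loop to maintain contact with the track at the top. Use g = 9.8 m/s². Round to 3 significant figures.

v = 5.93 m/s

At the top: mg = mv_top²/r ⇒ v_top² = gr = 7.036 m²/s²
Energy from bottom to top (height 2r): ½mv_bot² = ½mv_top² + mg(2r)
v_bot² = gr + 4gr = 5gr = 35.18
v_bot = √(5gr) = 5.931 m/s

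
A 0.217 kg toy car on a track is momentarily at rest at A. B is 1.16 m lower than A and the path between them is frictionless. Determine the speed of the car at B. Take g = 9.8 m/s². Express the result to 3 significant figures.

Energy conservation between the two points: mgh = ½mv²
v = √(2gh) = √(2 × 9.8 × 1.16) = √22.736 = 4.768 m/s

v = 4.77 m/s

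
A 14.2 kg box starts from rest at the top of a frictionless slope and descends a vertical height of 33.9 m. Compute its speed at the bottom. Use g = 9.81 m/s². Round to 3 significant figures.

v = 25.8 m/s

Equating total energy at the two states: mgh = ½mv²
v = √(2gh) = √(2 × 9.81 × 33.9) = √665.12 = 25.79 m/s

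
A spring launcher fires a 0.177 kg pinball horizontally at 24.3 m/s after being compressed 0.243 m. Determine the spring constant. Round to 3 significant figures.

k = 1770 N/m

Spring PE at full compression equals KE at release: ½kx² = ½mv²
k = mv²/x² = (0.177)(24.3)²/(0.243)² = 1770 N/m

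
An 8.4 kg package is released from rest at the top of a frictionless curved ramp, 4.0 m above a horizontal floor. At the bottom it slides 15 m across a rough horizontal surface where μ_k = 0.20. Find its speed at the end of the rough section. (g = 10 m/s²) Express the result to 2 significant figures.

v = 4.5 m/s

Energy at the top = energy at the end + work done against friction:
mgh = ½mv² + μ_k m g d
W_f = μ_k mg d = (0.20)(8.4)(10)(15) = 252.0 J
½mv² = mgh − W_f = 336.00 − 252.0 = 84.000 J
v = √(2 × 84.000/8.4) = 4.472 m/s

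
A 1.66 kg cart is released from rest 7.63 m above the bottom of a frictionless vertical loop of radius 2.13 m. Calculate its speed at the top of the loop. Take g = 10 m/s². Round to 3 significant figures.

Energy conservation: mgh = ½mv_top² + mg(2r)
v_top² = 2g(h − 2r) = 2(10)(7.63 − 4.260) = 67.40
v_top = 8.210 m/s

v = 8.21 m/s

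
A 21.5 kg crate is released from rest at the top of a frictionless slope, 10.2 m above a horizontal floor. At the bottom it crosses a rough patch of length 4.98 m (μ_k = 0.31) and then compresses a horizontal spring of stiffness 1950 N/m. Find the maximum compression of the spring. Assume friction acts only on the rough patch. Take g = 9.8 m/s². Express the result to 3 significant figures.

x = 1.37 m

Initial energy: E₁ = mgh = (21.5)(9.8)(10.2) = 2149.1 J
Friction removes W_f = μ_k mg d = (0.31)(21.5)(9.8)(4.98) = 325.3 J
Energy reaching the spring: E = 2149.1 − 325.3 = 1823.9 J
At max compression ½kx² = E ⇒ x = √(2E/k) = √(2 × 1823.9/1950) = 1.368 m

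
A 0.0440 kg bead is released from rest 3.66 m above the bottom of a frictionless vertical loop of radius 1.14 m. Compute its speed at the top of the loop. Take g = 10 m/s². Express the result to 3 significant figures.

v = 5.25 m/s

Energy conservation: mgh = ½mv_top² + mg(2r)
v_top² = 2g(h − 2r) = 2(10)(3.66 − 2.280) = 27.60
v_top = 5.254 m/s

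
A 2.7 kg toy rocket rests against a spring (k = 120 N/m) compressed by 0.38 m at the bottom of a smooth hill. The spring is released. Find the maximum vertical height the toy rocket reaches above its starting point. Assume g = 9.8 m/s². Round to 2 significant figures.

h = 0.33 m

All spring PE becomes gravitational PE at the highest point: ½kx² = mgh
h = kx²/(2mg) = (120)(0.38)²/(2 × 2.7 × 9.8) = 0.3274 m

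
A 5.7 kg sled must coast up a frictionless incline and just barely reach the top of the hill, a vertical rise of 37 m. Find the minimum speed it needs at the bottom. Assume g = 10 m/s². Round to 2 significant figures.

v = 27 m/s

At the top it is momentarily at rest, so all KE converts to PE: ½mv² = mgh
v = √(2gh) = √(2 × 10 × 37) = 27.20 m/s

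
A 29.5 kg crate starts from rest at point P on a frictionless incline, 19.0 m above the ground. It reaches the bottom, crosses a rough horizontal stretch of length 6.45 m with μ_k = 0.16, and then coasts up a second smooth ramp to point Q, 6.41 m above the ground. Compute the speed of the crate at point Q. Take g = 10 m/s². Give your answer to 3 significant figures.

v = 15.2 m/s

Energy at P: mgh₁ = (29.5)(10)(19.0) = 5605.0 J
Friction loss: W_f = μ_k mg d = 304.4 J
At Q: ½mv² + mgh₂ = mgh₁ − W_f
½mv² = 5605.0 − 304.4 − 1891.0 = 3409.6 J
v = √(2 × 3409.6/29.5) = 15.20 m/s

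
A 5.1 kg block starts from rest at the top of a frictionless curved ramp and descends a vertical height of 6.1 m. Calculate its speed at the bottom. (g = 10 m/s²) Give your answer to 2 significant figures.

By conservation of mechanical energy, mgh = ½mv²
v = √(2gh) = √(2 × 10 × 6.1) = √122.00 = 11.05 m/s

v = 11 m/s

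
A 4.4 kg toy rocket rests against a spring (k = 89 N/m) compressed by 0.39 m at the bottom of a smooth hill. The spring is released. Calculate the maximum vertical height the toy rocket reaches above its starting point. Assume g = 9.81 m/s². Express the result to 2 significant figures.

At maximum height the toy rocket is at rest, so ½kx² = mgh
h = kx²/(2mg) = (89)(0.39)²/(2 × 4.4 × 9.81) = 0.1568 m

h = 0.16 m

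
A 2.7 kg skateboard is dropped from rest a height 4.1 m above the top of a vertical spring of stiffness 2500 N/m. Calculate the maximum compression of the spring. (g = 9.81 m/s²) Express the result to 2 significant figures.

x = 0.31 m

Measuring PE from the top of the relaxed spring, at max compression the skateboard has dropped H + x with zero KE, so:
mg(H + x) = ½kx²
½(2500)x² − (2.7)(9.81)x − (2.7)(9.81)(4.1) = 0
1250x² − 26.49x − 108.6 = 0
x = [26.49 + √(701.6 + 542984)]/(2 × 1250) = 0.3055 m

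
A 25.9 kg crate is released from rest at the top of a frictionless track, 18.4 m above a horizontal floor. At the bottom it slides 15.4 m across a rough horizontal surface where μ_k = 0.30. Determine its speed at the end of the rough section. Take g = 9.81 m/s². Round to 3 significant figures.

Energy at the top = energy at the end + work done against friction:
mgh = ½mv² + μ_k m g d
W_f = μ_k mg d = (0.30)(25.9)(9.81)(15.4) = 1174 J
½mv² = mgh − W_f = 4675.1 − 1174 = 3501.2 J
v = √(2 × 3501.2/25.9) = 16.44 m/s

v = 16.4 m/s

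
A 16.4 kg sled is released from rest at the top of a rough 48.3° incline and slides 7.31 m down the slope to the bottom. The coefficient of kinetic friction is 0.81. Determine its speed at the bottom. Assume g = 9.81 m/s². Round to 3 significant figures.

Energy: mgh = ½mv² + W_f, with h = L sinθ and W_f = μ_k (mg cosθ) L
mgh = mgL sinθ = (16.4)(9.81)(7.31)sin48.3° = 878.09 J
W_f = μ_k mg cosθ · L = (0.81)(16.4)(9.81)cos48.3°·7.31 = 633.7 J
½mv² = 878.09 − 633.7 = 244.39 J
v = √(2 × 244.39/16.4) = 5.459 m/s

v = 5.46 m/s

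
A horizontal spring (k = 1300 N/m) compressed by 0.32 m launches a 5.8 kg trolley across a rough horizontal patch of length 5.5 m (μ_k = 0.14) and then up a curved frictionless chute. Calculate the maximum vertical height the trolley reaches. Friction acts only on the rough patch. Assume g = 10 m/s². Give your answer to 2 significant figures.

h = 0.38 m

Spring energy: E₀ = ½kx² = ½(1300)(0.32)² = 66.560 J
Friction: W_f = μ_k mg d = (0.14)(5.8)(10)(5.5) = 44.66 J
Energy at base of ramp: E = 66.560 − 44.66 = 21.900 J
At max height all remaining energy is PE: mgh = E ⇒ h = E/(mg) = 21.900/(5.8 × 10) = 0.3776 m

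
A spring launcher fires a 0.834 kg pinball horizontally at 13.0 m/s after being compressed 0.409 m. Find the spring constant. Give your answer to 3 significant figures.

k = 843 N/m

½kx² = ½mv²
k = mv²/x² = (0.834)(13.0)²/(0.409)² = 842.6 N/m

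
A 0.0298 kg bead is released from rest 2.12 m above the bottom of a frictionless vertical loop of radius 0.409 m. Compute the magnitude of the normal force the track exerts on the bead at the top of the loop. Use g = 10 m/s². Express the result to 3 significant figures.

N = 1.60 N

Energy from release to top (height 2r): mgh = ½mv_top² + mg(2r)
v_top² = 2g(h − 2r) = 2(10)(2.12 − 0.8180) = 26.040 m²/s²
At the top, both N and weight point toward the centre: N + mg = mv_top²/r
N = m(v_top²/r − g) = 0.0298(26.040/0.409 − 10) = 1.599 N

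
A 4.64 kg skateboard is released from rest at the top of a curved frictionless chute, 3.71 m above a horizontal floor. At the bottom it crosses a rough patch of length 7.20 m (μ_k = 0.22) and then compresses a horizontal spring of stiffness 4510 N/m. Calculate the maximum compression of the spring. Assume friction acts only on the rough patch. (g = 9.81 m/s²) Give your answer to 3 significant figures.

Initial energy: E₁ = mgh = (4.64)(9.81)(3.71) = 168.87 J
Friction removes W_f = μ_k mg d = (0.22)(4.64)(9.81)(7.20) = 72.10 J
Energy reaching the spring: E = 168.87 − 72.10 = 96.772 J
At max compression ½kx² = E ⇒ x = √(2E/k) = √(2 × 96.772/4510) = 0.2072 m

x = 0.207 m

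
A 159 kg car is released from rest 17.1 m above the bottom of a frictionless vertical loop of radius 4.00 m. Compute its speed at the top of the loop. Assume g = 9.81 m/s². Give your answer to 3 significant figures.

v = 13.4 m/s

Energy conservation: mgh = ½mv_top² + mg(2r)
v_top² = 2g(h − 2r) = 2(9.81)(17.1 − 8.000) = 178.5
v_top = 13.36 m/s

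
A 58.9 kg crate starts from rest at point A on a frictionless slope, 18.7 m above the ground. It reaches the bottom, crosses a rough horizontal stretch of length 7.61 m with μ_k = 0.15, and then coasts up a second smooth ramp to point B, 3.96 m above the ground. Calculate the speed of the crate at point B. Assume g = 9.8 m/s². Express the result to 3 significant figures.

v = 16.3 m/s

Energy at A: mgh₁ = (58.9)(9.8)(18.7) = 10794 J
Friction loss: W_f = μ_k mg d = 658.9 J
At B: ½mv² + mgh₂ = mgh₁ − W_f
½mv² = 10794 − 658.9 − 2285.8 = 7849.3 J
v = √(2 × 7849.3/58.9) = 16.33 m/s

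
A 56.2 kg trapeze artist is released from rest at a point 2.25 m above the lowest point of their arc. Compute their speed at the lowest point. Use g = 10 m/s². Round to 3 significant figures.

v = 6.71 m/s

By conservation of mechanical energy, mgh = ½mv²
v = √(2gh) = √(2 × 10 × 2.25) = √45.000 = 6.708 m/s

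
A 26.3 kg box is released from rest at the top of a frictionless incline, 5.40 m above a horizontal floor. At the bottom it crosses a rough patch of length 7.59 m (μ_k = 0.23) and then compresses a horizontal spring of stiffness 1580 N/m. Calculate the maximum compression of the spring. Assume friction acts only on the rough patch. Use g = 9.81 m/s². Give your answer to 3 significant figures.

Initial energy: E₁ = mgh = (26.3)(9.81)(5.40) = 1393.2 J
Friction removes W_f = μ_k mg d = (0.23)(26.3)(9.81)(7.59) = 450.4 J
Energy reaching the spring: E = 1393.2 − 450.4 = 942.82 J
At max compression ½kx² = E ⇒ x = √(2E/k) = √(2 × 942.82/1580) = 1.092 m

x = 1.09 m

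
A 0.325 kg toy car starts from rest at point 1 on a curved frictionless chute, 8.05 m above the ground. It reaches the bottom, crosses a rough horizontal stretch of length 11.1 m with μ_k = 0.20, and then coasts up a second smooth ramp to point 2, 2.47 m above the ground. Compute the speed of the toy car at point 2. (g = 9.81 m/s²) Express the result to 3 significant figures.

Energy at 1: mgh₁ = (0.325)(9.81)(8.05) = 25.665 J
Friction loss: W_f = μ_k mg d = 7.078 J
At 2: ½mv² + mgh₂ = mgh₁ − W_f
½mv² = 25.665 − 7.078 − 7.8750 = 10.713 J
v = √(2 × 10.713/0.325) = 8.119 m/s

v = 8.12 m/s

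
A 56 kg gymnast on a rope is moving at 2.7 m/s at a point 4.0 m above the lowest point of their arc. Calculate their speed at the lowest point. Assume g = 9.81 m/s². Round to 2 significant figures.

By conservation of mechanical energy, ½mv₀² + mgh = ½mv²
v² = v₀² + 2gh = (2.7)² + 2(9.81)(4.0) = 85.770
v = √85.770 = 9.261 m/s

v = 9.3 m/s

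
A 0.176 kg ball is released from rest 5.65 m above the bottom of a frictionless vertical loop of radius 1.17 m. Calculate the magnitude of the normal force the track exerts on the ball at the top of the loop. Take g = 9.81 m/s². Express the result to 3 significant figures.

Energy from release to top (height 2r): mgh = ½mv_top² + mg(2r)
v_top² = 2g(h − 2r) = 2(9.81)(5.65 − 2.340) = 64.942 m²/s²
At the top, both N and weight point toward the centre: N + mg = mv_top²/r
N = m(v_top²/r − g) = 0.176(64.942/1.17 − 9.81) = 8.043 N

N = 8.04 N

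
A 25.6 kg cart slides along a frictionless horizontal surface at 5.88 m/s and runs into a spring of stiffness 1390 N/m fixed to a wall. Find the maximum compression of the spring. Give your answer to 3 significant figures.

All KE is stored as spring PE at maximum compression: ½mv² = ½kx²
x = v√(m/k) = 5.88 × √(25.6/1390) = 0.7980 m

x = 0.798 m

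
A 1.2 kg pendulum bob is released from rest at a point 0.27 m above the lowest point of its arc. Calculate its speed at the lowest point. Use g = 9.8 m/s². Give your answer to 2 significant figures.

Equating total energy at the two states: mgh = ½mv²
The mass cancels from both sides.
v = √(2gh) = √(2 × 9.8 × 0.27) = √5.2920 = 2.300 m/s

v = 2.3 m/s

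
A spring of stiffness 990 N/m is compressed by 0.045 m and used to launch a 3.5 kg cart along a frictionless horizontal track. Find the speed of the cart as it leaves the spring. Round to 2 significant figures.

Conservation of energy: ½kx² = ½mv²
v = x√(k/m) = 0.045 × √(990/3.5) = 0.7568 m/s

v = 0.76 m/s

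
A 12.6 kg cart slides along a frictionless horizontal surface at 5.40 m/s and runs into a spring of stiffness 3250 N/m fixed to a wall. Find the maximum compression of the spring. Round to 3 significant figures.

x = 0.336 m

Conservation of energy between contact and max compression: ½mv² = ½kx²
x = v√(m/k) = 5.40 × √(12.6/3250) = 0.3362 m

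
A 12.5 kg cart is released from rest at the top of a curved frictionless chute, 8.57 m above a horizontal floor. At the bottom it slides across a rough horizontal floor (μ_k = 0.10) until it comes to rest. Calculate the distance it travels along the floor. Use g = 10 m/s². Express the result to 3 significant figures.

d = 85.7 m

Applying the work–energy principle:
At rest all PE has been dissipated by friction: mgh = μ_k m g d
d = h/μ_k = 8.57/0.10 = 85.70 m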